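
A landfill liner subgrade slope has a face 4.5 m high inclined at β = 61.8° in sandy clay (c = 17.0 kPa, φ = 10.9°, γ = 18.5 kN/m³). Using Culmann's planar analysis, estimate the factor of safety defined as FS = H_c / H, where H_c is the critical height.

H_c = (4c/γ) · sinβ cosφ / [1 − cos(β − φ)]
    = (4·17.0/18.5) · sin61.8°·cos10.9° / [1 − cos50.9°]
    = 3.676 · 0.8654 / 0.3693 = 8.61 m
FS = H_c / H = 8.61 / 4.5 = 1.914

FS = 1.91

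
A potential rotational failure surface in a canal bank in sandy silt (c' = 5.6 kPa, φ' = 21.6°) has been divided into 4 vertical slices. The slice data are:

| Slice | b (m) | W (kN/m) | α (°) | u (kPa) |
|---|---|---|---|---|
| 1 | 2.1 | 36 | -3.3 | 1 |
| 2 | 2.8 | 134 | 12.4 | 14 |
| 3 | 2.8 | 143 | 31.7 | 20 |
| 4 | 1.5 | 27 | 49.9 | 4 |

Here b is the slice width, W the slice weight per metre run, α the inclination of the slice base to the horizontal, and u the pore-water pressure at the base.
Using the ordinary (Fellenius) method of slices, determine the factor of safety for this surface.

Ordinary method of slices: FS = Σ[c'·Δl_i + (W_i cosα_i − u_i·Δl_i)·tanφ'] / Σ W_i sinα_i, with Δl_i = b_i / cosα_i.
Slice 1: Δl = 2.1/cos(-3.3°) = 2.103 m; N'_1 = 36·cos(-3.3°) − 1·2.103 = 33.8; c'Δl = 11.78; W sinα = -2.1
Slice 2: Δl = 2.8/cos12.4° = 2.867 m; N'_2 = 134·cos12.4° − 14·2.867 = 90.7; c'Δl = 16.05; W sinα = 28.8
Slice 3: Δl = 2.8/cos31.7° = 3.291 m; N'_3 = 143·cos31.7° − 20·3.291 = 55.8; c'Δl = 18.43; W sinα = 75.1
Slice 4: Δl = 1.5/cos49.9° = 2.329 m; N'_4 = 27·cos49.9° − 4·2.329 = 8.1; c'Δl = 13.04; W sinα = 20.7
Σc'Δl = 59.3 kN/m; ΣN' = 188.5 kN/m; ΣW sinα = 122.5 kN/m
Resisting = 59.3 + 188.5·tan21.6° = 59.3 + 74.6 = 133.9 kN/m
FS = 133.9 / 122.5 = 1.093

FS = 1.09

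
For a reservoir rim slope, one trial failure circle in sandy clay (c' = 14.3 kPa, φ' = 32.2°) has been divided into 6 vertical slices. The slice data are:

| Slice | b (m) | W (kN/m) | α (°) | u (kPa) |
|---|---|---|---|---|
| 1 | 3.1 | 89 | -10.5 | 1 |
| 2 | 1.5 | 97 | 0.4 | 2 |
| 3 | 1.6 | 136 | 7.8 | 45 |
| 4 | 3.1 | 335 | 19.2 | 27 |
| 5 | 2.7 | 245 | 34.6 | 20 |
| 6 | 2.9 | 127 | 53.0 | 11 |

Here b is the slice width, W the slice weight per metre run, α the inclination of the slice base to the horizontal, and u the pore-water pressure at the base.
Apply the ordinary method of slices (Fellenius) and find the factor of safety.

Ordinary method of slices: FS = Σ[c'·Δl_i + (W_i cosα_i − u_i·Δl_i)·tanφ'] / Σ W_i sinα_i, with Δl_i = b_i / cosα_i.
Slice 1: Δl = 3.1/cos(-10.5°) = 3.153 m; N'_1 = 89·cos(-10.5°) − 1·3.153 = 84.4; c'Δl = 45.08; W sinα = -16.2
Slice 2: Δl = 1.5/cos0.4° = 1.500 m; N'_2 = 97·cos0.4° − 2·1.500 = 94.0; c'Δl = 21.45; W sinα = 0.7
Slice 3: Δl = 1.6/cos7.8° = 1.615 m; N'_3 = 136·cos7.8° − 45·1.615 = 62.1; c'Δl = 23.09; W sinα = 18.5
Slice 4: Δl = 3.1/cos19.2° = 3.283 m; N'_4 = 335·cos19.2° − 27·3.283 = 227.7; c'Δl = 46.94; W sinα = 110.2
Slice 5: Δl = 2.7/cos34.6° = 3.280 m; N'_5 = 245·cos34.6° − 20·3.280 = 136.1; c'Δl = 46.91; W sinα = 139.1
Slice 6: Δl = 2.9/cos53.0° = 4.819 m; N'_6 = 127·cos53.0° − 11·4.819 = 23.4; c'Δl = 68.91; W sinα = 101.4
Σc'Δl = 252.4 kN/m; ΣN' = 627.6 kN/m; ΣW sinα = 353.6 kN/m
Resisting = 252.4 + 627.6·tan32.2° = 252.4 + 395.3 = 647.6 kN/m
FS = 647.6 / 353.6 = 1.831

FS = 1.83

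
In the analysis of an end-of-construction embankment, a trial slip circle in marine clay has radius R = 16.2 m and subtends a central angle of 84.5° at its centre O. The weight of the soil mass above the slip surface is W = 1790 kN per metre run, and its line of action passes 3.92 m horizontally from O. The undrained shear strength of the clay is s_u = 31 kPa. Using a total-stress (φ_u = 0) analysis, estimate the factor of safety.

FS = 1.71

Taking moments about the centre O, the resisting moment is provided by the undrained shear strength acting along the arc:
Arc length L_a = R·θ = 16.2·(84.5°·π/180) = 16.2·1.4748 = 23.89 m
M_R = s_u·L_a·R = 31·23.89·16.2 = 11998.5 kN·m/m
M_D = W·d = 1790·3.92 = 7016.8 kN·m/m
FS = M_R / M_D = 11998.5 / 7016.8 = 1.710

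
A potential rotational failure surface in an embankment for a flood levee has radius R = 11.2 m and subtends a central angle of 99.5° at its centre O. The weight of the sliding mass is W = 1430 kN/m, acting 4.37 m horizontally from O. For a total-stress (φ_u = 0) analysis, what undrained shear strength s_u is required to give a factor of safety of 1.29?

s_u = 37.0 kPa

FS = s_u·L_a·R / (W·d), so s_u = FS·W·d / (L_a·R).
Arc length L_a = R·θ = 11.2·(99.5°·π/180) = 11.2·1.7366 = 19.45 m
s_u = 1.29·1430·4.37 / (19.45·11.2) = 8061.3 / 217.84 = 37.01 kPa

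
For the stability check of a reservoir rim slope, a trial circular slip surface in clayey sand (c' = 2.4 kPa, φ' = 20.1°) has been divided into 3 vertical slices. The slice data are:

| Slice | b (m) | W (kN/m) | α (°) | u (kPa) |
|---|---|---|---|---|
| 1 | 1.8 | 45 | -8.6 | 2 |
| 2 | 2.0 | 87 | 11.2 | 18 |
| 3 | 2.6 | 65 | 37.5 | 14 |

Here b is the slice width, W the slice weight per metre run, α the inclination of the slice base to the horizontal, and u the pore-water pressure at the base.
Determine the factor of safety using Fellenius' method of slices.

FS = 1.04

Ordinary method of slices: FS = Σ[c'·Δl_i + (W_i cosα_i − u_i·Δl_i)·tanφ'] / Σ W_i sinα_i, with Δl_i = b_i / cosα_i.
Slice 1: Δl = 1.8/cos(-8.6°) = 1.820 m; N'_1 = 45·cos(-8.6°) − 2·1.820 = 40.9; c'Δl = 4.37; W sinα = -6.7
Slice 2: Δl = 2.0/cos11.2° = 2.039 m; N'_2 = 87·cos11.2° − 18·2.039 = 48.6; c'Δl = 4.89; W sinα = 16.9
Slice 3: Δl = 2.6/cos37.5° = 3.277 m; N'_3 = 65·cos37.5° − 14·3.277 = 5.7; c'Δl = 7.87; W sinα = 39.6
Σc'Δl = 17.1 kN/m; ΣN' = 95.2 kN/m; ΣW sinα = 49.7 kN/m
Resisting = 17.1 + 95.2·tan20.1° = 17.1 + 34.8 = 52.0 kN/m
FS = 52.0 / 49.7 = 1.045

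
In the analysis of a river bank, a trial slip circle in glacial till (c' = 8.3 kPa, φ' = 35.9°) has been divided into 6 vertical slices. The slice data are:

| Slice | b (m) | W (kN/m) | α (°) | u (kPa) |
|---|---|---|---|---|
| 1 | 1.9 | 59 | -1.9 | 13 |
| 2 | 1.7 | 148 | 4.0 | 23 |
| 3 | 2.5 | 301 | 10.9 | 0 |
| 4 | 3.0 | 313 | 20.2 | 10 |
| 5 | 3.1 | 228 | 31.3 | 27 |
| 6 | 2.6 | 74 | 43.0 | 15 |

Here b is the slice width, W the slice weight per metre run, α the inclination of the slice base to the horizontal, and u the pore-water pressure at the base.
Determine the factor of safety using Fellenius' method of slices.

FS = 2.09

Ordinary method of slices: FS = Σ[c'·Δl_i + (W_i cosα_i − u_i·Δl_i)·tanφ'] / Σ W_i sinα_i, with Δl_i = b_i / cosα_i.
Slice 1: Δl = 1.9/cos(-1.9°) = 1.901 m; N'_1 = 59·cos(-1.9°) − 13·1.901 = 34.3; c'Δl = 15.78; W sinα = -2.0
Slice 2: Δl = 1.7/cos4.0° = 1.704 m; N'_2 = 148·cos4.0° − 23·1.704 = 108.4; c'Δl = 14.14; W sinα = 10.3
Slice 3: Δl = 2.5/cos10.9° = 2.546 m; N'_3 = 301·cos10.9° − 0·2.546 = 295.6; c'Δl = 21.13; W sinα = 56.9
Slice 4: Δl = 3.0/cos20.2° = 3.197 m; N'_4 = 313·cos20.2° − 10·3.197 = 261.8; c'Δl = 26.53; W sinα = 108.1
Slice 5: Δl = 3.1/cos31.3° = 3.628 m; N'_5 = 228·cos31.3° − 27·3.628 = 96.9; c'Δl = 30.11; W sinα = 118.5
Slice 6: Δl = 2.6/cos43.0° = 3.555 m; N'_6 = 74·cos43.0° − 15·3.555 = 0.8; c'Δl = 29.51; W sinα = 50.5
Σc'Δl = 137.2 kN/m; ΣN' = 797.7 kN/m; ΣW sinα = 342.3 kN/m
Resisting = 137.2 + 797.7·tan35.9° = 137.2 + 577.4 = 714.6 kN/m
FS = 714.6 / 342.3 = 2.088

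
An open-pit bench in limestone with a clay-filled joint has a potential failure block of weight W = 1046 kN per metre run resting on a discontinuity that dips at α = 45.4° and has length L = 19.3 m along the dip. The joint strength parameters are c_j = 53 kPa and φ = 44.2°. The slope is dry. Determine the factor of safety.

FS = 2.33

Resolving the block weight along and normal to the plane and applying the Mohr–Coulomb strength on the joint:
N' = W cosα = 1046·cos45.4° = 734.5 kN/m
Driving force T = W sinα = 1046·sin45.4° = 744.8 kN/m
Resisting force R = c_j·L + N'·tanφ = 53·19.3 + 734.5·tan44.2° = 1022.9 + 714.2 = 1737.1 kN/m
FS = R / T = 1737.1 / 744.8 = 2.332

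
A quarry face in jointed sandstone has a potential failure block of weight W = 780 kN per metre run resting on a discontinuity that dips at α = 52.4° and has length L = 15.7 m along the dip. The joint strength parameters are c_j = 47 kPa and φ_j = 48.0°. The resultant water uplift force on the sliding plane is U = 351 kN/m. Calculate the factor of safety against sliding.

Resolving the block weight along and normal to the plane and applying the Mohr–Coulomb strength on the joint:
N' = W cosα − U = 780·cos52.4° − 351 = 124.9 kN/m
Driving force T = W sinα = 780·sin52.4° = 618.0 kN/m
Resisting force R = c_j·L + N'·tanφ_j = 47·15.7 + 124.9·tan48.0° = 737.9 + 138.7 = 876.6 kN/m
FS = R / T = 876.6 / 618.0 = 1.419

FS = 1.42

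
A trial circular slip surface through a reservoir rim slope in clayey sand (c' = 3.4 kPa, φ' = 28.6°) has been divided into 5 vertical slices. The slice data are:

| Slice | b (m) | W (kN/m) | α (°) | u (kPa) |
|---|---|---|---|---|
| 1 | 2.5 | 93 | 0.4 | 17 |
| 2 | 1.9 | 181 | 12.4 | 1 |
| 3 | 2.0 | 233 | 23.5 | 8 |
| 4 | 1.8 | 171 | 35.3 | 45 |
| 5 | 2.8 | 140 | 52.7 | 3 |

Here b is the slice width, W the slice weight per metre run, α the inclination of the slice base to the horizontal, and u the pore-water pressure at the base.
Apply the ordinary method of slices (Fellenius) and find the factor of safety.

Ordinary method of slices: FS = Σ[c'·Δl_i + (W_i cosα_i − u_i·Δl_i)·tanφ'] / Σ W_i sinα_i, with Δl_i = b_i / cosα_i.
Slice 1: Δl = 2.5/cos0.4° = 2.500 m; N'_1 = 93·cos0.4° − 17·2.500 = 50.5; c'Δl = 8.50; W sinα = 0.6
Slice 2: Δl = 1.9/cos12.4° = 1.945 m; N'_2 = 181·cos12.4° − 1·1.945 = 174.8; c'Δl = 6.61; W sinα = 38.9
Slice 3: Δl = 2.0/cos23.5° = 2.181 m; N'_3 = 233·cos23.5° − 8·2.181 = 196.2; c'Δl = 7.41; W sinα = 92.9
Slice 4: Δl = 1.8/cos35.3° = 2.206 m; N'_4 = 171·cos35.3° − 45·2.206 = 40.3; c'Δl = 7.50; W sinα = 98.8
Slice 5: Δl = 2.8/cos52.7° = 4.621 m; N'_5 = 140·cos52.7° − 3·4.621 = 71.0; c'Δl = 15.71; W sinα = 111.4
Σc'Δl = 45.7 kN/m; ΣN' = 532.8 kN/m; ΣW sinα = 342.6 kN/m
Resisting = 45.7 + 532.8·tan28.6° = 45.7 + 290.5 = 336.3 kN/m
FS = 336.3 / 342.6 = 0.981

FS = 0.98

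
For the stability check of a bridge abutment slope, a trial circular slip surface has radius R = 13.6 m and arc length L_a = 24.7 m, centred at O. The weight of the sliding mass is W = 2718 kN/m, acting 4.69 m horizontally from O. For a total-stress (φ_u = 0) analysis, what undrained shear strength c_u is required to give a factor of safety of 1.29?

c_u = 49.0 kPa

FS = c_u·L_a·R / (W·d), so c_u = FS·W·d / (L_a·R).
c_u = 1.29·2718·4.69 / (24.70·13.6) = 16444.2 / 335.92 = 48.95 kPa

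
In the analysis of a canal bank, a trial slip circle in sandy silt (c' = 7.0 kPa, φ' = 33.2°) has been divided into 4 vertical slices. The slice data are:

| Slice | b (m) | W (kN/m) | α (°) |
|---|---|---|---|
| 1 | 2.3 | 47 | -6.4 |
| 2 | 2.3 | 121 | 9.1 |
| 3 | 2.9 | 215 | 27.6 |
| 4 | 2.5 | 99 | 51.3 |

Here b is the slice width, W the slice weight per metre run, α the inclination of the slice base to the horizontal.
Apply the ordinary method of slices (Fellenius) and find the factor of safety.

FS = 1.87

Ordinary method of slices: FS = Σ[c'·Δl_i + (W_i cosα_i)·tanφ'] / Σ W_i sinα_i, with Δl_i = b_i / cosα_i.
Slice 1: Δl = 2.3/cos(-6.4°) = 2.314 m; N'_1 = 47·cos(-6.4°) = 46.7; c'Δl = 16.20; W sinα = -5.2
Slice 2: Δl = 2.3/cos9.1° = 2.329 m; N'_2 = 121·cos9.1° = 119.5; c'Δl = 16.31; W sinα = 19.1
Slice 3: Δl = 2.9/cos27.6° = 3.272 m; N'_3 = 215·cos27.6° = 190.5; c'Δl = 22.91; W sinα = 99.6
Slice 4: Δl = 2.5/cos51.3° = 3.998 m; N'_4 = 99·cos51.3° = 61.9; c'Δl = 27.99; W sinα = 77.3
Σc'Δl = 83.4 kN/m; ΣN' = 418.6 kN/m; ΣW sinα = 190.8 kN/m
Resisting = 83.4 + 418.6·tan33.2° = 83.4 + 273.9 = 357.3 kN/m
FS = 357.3 / 190.8 = 1.873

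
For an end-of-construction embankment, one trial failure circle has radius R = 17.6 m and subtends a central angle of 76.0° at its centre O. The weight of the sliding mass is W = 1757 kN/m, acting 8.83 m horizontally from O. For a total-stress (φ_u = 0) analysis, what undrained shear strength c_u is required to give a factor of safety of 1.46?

c_u = 55.1 kPa

FS = c_u·L_a·R / (W·d), so c_u = FS·W·d / (L_a·R).
Arc length L_a = R·θ = 17.6·(76.0°·π/180) = 17.6·1.3265 = 23.35 m
c_u = 1.46·1757·8.83 / (23.35·17.6) = 22650.9 / 410.88 = 55.13 kPa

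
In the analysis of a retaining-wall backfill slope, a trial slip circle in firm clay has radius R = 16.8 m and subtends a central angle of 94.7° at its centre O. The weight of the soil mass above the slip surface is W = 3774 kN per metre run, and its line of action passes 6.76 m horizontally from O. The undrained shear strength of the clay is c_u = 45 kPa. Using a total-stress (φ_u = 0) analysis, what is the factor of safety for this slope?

Taking moments about the centre O, the resisting moment is provided by the undrained shear strength acting along the arc:
Arc length L_a = R·θ = 16.8·(94.7°·π/180) = 16.8·1.6528 = 27.77 m
M_R = c_u·L_a·R = 45·27.77·16.8 = 20992.2 kN·m/m
M_D = W·d = 3774·6.76 = 25512.2 kN·m/m
FS = M_R / M_D = 20992.2 / 25512.2 = 0.823

FS = 0.82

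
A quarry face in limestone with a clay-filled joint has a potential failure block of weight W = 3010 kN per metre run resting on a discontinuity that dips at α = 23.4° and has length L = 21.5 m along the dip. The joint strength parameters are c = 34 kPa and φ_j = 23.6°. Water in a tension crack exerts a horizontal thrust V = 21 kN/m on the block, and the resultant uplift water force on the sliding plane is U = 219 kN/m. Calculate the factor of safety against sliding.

FS = 1.51

Resolving the block weight along and normal to the plane and applying the Mohr–Coulomb strength on the joint:
N' = W cosα − U − V sinα = 3010·cos23.4° − 219 − 21·sin23.4° = 2535.1 kN/m
Driving force T = W sinα + V cosα = 3010·sin23.4° + 21·cos23.4° = 1214.7 kN/m
Resisting force R = c·L + N'·tanφ_j = 34·21.5 + 2535.1·tan23.6° = 731.0 + 1107.6 = 1838.6 kN/m
FS = R / T = 1838.6 / 1214.7 = 1.514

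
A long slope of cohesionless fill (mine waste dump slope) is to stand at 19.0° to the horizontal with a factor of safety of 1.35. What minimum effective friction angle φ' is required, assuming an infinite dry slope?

φ' = 24.9°

FS = tanφ'/tanβ ⇒ tanφ' = FS · tanβ = 1.35 · tan19.0° = 0.4648
φ' = arctan(0.4648) = 24.93°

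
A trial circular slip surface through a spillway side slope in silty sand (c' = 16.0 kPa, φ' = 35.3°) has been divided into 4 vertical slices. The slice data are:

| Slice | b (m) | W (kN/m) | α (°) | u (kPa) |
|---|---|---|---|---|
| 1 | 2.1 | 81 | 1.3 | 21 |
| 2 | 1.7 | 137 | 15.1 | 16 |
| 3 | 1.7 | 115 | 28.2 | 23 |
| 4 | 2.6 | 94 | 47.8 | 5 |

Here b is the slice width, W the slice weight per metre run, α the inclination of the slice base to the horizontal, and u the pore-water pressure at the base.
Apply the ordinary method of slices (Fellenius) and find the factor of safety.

Ordinary method of slices: FS = Σ[c'·Δl_i + (W_i cosα_i − u_i·Δl_i)·tanφ'] / Σ W_i sinα_i, with Δl_i = b_i / cosα_i.
Slice 1: Δl = 2.1/cos1.3° = 2.101 m; N'_1 = 81·cos1.3° − 21·2.101 = 36.9; c'Δl = 33.61; W sinα = 1.8
Slice 2: Δl = 1.7/cos15.1° = 1.761 m; N'_2 = 137·cos15.1° − 16·1.761 = 104.1; c'Δl = 28.17; W sinα = 35.7
Slice 3: Δl = 1.7/cos28.2° = 1.929 m; N'_3 = 115·cos28.2° − 23·1.929 = 57.0; c'Δl = 30.86; W sinα = 54.3
Slice 4: Δl = 2.6/cos47.8° = 3.871 m; N'_4 = 94·cos47.8° − 5·3.871 = 43.8; c'Δl = 61.93; W sinα = 69.6
Σc'Δl = 154.6 kN/m; ΣN' = 241.7 kN/m; ΣW sinα = 161.5 kN/m
Resisting = 154.6 + 241.7·tan35.3° = 154.6 + 171.2 = 325.7 kN/m
FS = 325.7 / 161.5 = 2.017

FS = 2.02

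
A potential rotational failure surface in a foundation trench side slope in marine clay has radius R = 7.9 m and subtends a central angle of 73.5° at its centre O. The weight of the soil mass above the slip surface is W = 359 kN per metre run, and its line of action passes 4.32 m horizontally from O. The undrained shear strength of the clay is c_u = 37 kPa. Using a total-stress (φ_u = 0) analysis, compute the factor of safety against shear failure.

FS = 1.91

Taking moments about the centre O, the resisting moment is provided by the undrained shear strength acting along the arc:
Arc length L_a = R·θ = 7.9·(73.5°·π/180) = 7.9·1.2828 = 10.13 m
M_R = c_u·L_a·R = 37·10.13·7.9 = 2962.2 kN·m/m
M_D = W·d = 359·4.32 = 1550.9 kN·m/m
FS = M_R / M_D = 2962.2 / 1550.9 = 1.910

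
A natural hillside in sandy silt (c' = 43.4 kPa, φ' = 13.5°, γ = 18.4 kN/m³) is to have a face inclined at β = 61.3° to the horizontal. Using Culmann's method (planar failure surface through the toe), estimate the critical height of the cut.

Culmann's analysis gives the critical failure plane at α_cr = (β + φ')/2 = (61.3 + 13.5)/2 = 37.4°, and the critical height
H_c = (4c'/γ) · sinβ cosφ' / [1 − cos(β − φ')]
    = (4·43.4/18.4) · sin61.3°·cos13.5° / [1 − cos(47.8°)]
    = 9.435 · 0.8771·0.9724 / [1 − 0.6717]
    = 9.435 · 0.8529 / 0.3283
    = 24.51 m

H_c = 24.51 m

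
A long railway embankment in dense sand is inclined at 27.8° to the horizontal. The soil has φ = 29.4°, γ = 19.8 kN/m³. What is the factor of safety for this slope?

FS = 1.07

For a dry cohesionless infinite slope the factor of safety is FS = tanφ / tanβ.
FS = tan29.4° / tan27.8° = 0.5635 / 0.5272 = 1.069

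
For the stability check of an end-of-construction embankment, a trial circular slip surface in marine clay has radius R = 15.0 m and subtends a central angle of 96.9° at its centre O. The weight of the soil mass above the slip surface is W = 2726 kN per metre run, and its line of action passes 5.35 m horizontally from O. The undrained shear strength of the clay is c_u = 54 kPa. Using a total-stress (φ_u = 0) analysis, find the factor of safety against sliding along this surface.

FS = 1.41

Taking moments about the centre O, the resisting moment is provided by the undrained shear strength acting along the arc:
Arc length L_a = R·θ = 15.0·(96.9°·π/180) = 15.0·1.6912 = 25.37 m
M_R = c_u·L_a·R = 54·25.37·15.0 = 20548.4 kN·m/m
M_D = W·d = 2726·5.35 = 14584.1 kN·m/m
FS = M_R / M_D = 20548.4 / 14584.1 = 1.409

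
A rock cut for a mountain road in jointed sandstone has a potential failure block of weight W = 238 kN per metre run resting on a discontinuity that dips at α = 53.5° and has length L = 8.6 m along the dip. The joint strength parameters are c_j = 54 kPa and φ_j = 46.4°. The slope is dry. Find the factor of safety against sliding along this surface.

Resolving the block weight along and normal to the plane and applying the Mohr–Coulomb strength on the joint:
N' = W cosα = 238·cos53.5° = 141.6 kN/m
Driving force T = W sinα = 238·sin53.5° = 191.3 kN/m
Resisting force R = c_j·L + N'·tanφ_j = 54·8.6 + 141.6·tan46.4° = 464.4 + 148.7 = 613.1 kN/m
FS = R / T = 613.1 / 191.3 = 3.204

FS = 3.20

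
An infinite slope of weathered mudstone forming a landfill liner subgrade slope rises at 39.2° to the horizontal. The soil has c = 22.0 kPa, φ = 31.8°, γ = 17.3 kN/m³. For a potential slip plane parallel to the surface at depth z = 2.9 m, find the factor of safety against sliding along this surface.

For an infinite slope with a slip plane parallel to the surface (no pore pressure): FS = [c + γz cos²β tanφ] / [γz sinβ cosβ].
γz = 17.3·2.9 = 50.17 kN/m²
Numerator = 22.0 + 50.17·cos²39.2°·tan31.8° = 22.0 + 50.17·0.6005·0.6200 = 40.681 kPa
Denominator = 50.17·sin39.2°·cos39.2° = 50.17·0.6320·0.7749 = 24.573 kPa
FS = 40.681 / 24.573 = 1.656

FS = 1.66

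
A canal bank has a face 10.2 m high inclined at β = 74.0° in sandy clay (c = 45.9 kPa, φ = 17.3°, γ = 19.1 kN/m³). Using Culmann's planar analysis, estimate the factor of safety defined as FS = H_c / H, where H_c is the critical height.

FS = 1.92

H_c = (4c/γ) · sinβ cosφ / [1 − cos(β − φ)]
    = (4·45.9/19.1) · sin74.0°·cos17.3° / [1 − cos56.7°]
    = 9.613 · 0.9178 / 0.4510 = 19.56 m
FS = H_c / H = 19.56 / 10.2 = 1.918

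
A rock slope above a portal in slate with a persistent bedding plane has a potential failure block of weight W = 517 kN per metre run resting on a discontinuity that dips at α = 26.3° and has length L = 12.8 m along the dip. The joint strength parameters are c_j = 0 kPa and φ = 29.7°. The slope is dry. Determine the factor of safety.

FS = 1.15

Resolving the block weight along and normal to the plane and applying the Mohr–Coulomb strength on the joint:
N' = W cosα = 517·cos26.3° = 463.5 kN/m
Driving force T = W sinα = 517·sin26.3° = 229.1 kN/m
Resisting force R = c_j·L + N'·tanφ = 0·12.8 + 463.5·tan29.7° = 0.0 + 264.4 = 264.4 kN/m
FS = R / T = 264.4 / 229.1 = 1.154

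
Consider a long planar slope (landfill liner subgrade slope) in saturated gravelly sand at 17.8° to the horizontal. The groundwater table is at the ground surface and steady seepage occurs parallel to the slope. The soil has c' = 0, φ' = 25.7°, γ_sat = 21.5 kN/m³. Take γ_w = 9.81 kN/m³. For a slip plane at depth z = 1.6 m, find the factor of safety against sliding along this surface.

With seepage parallel to the slope and the water table at the surface, the effective normal stress on the slip plane uses the buoyant unit weight γ' = γ_sat − γ_w while the driving shear stress uses γ_sat:
FS = [c' + γ' z cos²β tanφ'] / [γ_sat z sinβ cosβ]
(For c' = 0 this reduces to FS = (γ'/γ_sat)·tanφ'/tanβ.)
γ' = 21.5 − 9.81 = 11.69 kN/m³
Numerator = 0.0 + 11.69·1.6·cos²17.8°·tan25.7° = 0.0 + 11.69·1.6·0.9066·0.4813 = 8.160 kPa
Denominator = 21.5·1.6·sin17.8°·cos17.8° = 21.5·1.6·0.3057·0.9521 = 10.013 kPa
FS = 8.160 / 10.013 = 0.815

FS = 0.82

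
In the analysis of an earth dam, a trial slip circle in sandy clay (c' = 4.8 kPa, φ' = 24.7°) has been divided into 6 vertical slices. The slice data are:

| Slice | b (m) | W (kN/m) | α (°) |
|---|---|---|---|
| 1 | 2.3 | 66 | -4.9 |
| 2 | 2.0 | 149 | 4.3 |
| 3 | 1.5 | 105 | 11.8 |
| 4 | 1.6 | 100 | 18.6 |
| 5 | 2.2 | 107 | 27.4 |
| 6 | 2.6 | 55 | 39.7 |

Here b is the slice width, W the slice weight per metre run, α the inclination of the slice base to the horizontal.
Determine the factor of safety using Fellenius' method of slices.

Ordinary method of slices: FS = Σ[c'·Δl_i + (W_i cosα_i)·tanφ'] / Σ W_i sinα_i, with Δl_i = b_i / cosα_i.
Slice 1: Δl = 2.3/cos(-4.9°) = 2.308 m; N'_1 = 66·cos(-4.9°) = 65.8; c'Δl = 11.08; W sinα = -5.6
Slice 2: Δl = 2.0/cos4.3° = 2.006 m; N'_2 = 149·cos4.3° = 148.6; c'Δl = 9.63; W sinα = 11.2
Slice 3: Δl = 1.5/cos11.8° = 1.532 m; N'_3 = 105·cos11.8° = 102.8; c'Δl = 7.36; W sinα = 21.5
Slice 4: Δl = 1.6/cos18.6° = 1.688 m; N'_4 = 100·cos18.6° = 94.8; c'Δl = 8.10; W sinα = 31.9
Slice 5: Δl = 2.2/cos27.4° = 2.478 m; N'_5 = 107·cos27.4° = 95.0; c'Δl = 11.89; W sinα = 49.2
Slice 6: Δl = 2.6/cos39.7° = 3.379 m; N'_6 = 55·cos39.7° = 42.3; c'Δl = 16.22; W sinα = 35.1
Σc'Δl = 64.3 kN/m; ΣN' = 549.2 kN/m; ΣW sinα = 143.3 kN/m
Resisting = 64.3 + 549.2·tan24.7° = 64.3 + 252.6 = 316.9 kN/m
FS = 316.9 / 143.3 = 2.212

FS = 2.21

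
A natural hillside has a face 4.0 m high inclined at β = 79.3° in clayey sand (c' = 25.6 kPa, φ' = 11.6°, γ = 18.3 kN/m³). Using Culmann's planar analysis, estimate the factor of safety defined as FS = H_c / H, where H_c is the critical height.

H_c = (4c'/γ) · sinβ cosφ' / [1 − cos(β − φ')]
    = (4·25.6/18.3) · sin79.3°·cos11.6° / [1 − cos67.7°]
    = 5.596 · 0.9625 / 0.6205 = 8.68 m
FS = H_c / H = 8.68 / 4.0 = 2.170

FS = 2.17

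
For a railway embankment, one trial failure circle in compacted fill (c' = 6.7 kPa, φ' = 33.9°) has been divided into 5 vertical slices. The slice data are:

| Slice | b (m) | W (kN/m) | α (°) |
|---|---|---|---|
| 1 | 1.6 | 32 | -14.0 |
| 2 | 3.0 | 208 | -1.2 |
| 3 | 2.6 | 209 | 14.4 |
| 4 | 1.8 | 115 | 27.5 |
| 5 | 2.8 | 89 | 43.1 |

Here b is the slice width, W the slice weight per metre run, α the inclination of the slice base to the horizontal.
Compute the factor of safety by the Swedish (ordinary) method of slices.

Ordinary method of slices: FS = Σ[c'·Δl_i + (W_i cosα_i)·tanφ'] / Σ W_i sinα_i, with Δl_i = b_i / cosα_i.
Slice 1: Δl = 1.6/cos(-14.0°) = 1.649 m; N'_1 = 32·cos(-14.0°) = 31.0; c'Δl = 11.05; W sinα = -7.7
Slice 2: Δl = 3.0/cos(-1.2°) = 3.001 m; N'_2 = 208·cos(-1.2°) = 208.0; c'Δl = 20.10; W sinα = -4.4
Slice 3: Δl = 2.6/cos14.4° = 2.684 m; N'_3 = 209·cos14.4° = 202.4; c'Δl = 17.99; W sinα = 52.0
Slice 4: Δl = 1.8/cos27.5° = 2.029 m; N'_4 = 115·cos27.5° = 102.0; c'Δl = 13.60; W sinα = 53.1
Slice 5: Δl = 2.8/cos43.1° = 3.835 m; N'_5 = 89·cos43.1° = 65.0; c'Δl = 25.69; W sinα = 60.8
Σc'Δl = 88.4 kN/m; ΣN' = 608.4 kN/m; ΣW sinα = 153.8 kN/m
Resisting = 88.4 + 608.4·tan33.9° = 88.4 + 408.8 = 497.3 kN/m
FS = 497.3 / 153.8 = 3.233

FS = 3.23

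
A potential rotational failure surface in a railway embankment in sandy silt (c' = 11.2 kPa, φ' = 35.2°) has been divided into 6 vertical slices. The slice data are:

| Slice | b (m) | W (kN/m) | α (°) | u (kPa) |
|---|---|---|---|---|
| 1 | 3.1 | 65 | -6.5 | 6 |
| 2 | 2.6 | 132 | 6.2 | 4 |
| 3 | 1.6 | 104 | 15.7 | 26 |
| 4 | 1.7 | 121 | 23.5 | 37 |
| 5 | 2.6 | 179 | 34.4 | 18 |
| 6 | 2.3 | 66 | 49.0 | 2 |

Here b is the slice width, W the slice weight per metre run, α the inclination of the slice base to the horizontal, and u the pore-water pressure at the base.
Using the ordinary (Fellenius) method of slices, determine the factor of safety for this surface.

Ordinary method of slices: FS = Σ[c'·Δl_i + (W_i cosα_i − u_i·Δl_i)·tanφ'] / Σ W_i sinα_i, with Δl_i = b_i / cosα_i.
Slice 1: Δl = 3.1/cos(-6.5°) = 3.120 m; N'_1 = 65·cos(-6.5°) − 6·3.120 = 45.9; c'Δl = 34.94; W sinα = -7.4
Slice 2: Δl = 2.6/cos6.2° = 2.615 m; N'_2 = 132·cos6.2° − 4·2.615 = 120.8; c'Δl = 29.29; W sinα = 14.3
Slice 3: Δl = 1.6/cos15.7° = 1.662 m; N'_3 = 104·cos15.7° − 26·1.662 = 56.9; c'Δl = 18.61; W sinα = 28.1
Slice 4: Δl = 1.7/cos23.5° = 1.854 m; N'_4 = 121·cos23.5° − 37·1.854 = 42.4; c'Δl = 20.76; W sinα = 48.2
Slice 5: Δl = 2.6/cos34.4° = 3.151 m; N'_5 = 179·cos34.4° − 18·3.151 = 91.0; c'Δl = 35.29; W sinα = 101.1
Slice 6: Δl = 2.3/cos49.0° = 3.506 m; N'_6 = 66·cos49.0° − 2·3.506 = 36.3; c'Δl = 39.26; W sinα = 49.8
Σc'Δl = 178.2 kN/m; ΣN' = 393.2 kN/m; ΣW sinα = 234.2 kN/m
Resisting = 178.2 + 393.2·tan35.2° = 178.2 + 277.4 = 455.5 kN/m
FS = 455.5 / 234.2 = 1.945

FS = 1.94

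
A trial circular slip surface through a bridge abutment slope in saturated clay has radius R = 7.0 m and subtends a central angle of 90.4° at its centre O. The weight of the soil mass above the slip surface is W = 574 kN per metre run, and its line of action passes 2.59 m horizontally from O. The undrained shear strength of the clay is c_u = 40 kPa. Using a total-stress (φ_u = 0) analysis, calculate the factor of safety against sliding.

FS = 2.08

Taking moments about the centre O, the resisting moment is provided by the undrained shear strength acting along the arc:
Arc length L_a = R·θ = 7.0·(90.4°·π/180) = 7.0·1.5778 = 11.04 m
M_R = c_u·L_a·R = 40·11.04·7.0 = 3092.4 kN·m/m
M_D = W·d = 574·2.59 = 1486.7 kN·m/m
FS = M_R / M_D = 3092.4 / 1486.7 = 2.080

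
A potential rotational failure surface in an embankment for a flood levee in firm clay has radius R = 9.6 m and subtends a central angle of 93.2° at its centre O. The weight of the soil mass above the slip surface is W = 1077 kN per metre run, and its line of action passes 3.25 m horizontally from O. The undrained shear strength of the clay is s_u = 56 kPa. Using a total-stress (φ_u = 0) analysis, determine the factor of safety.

FS = 2.40

Taking moments about the centre O, the resisting moment is provided by the undrained shear strength acting along the arc:
Arc length L_a = R·θ = 9.6·(93.2°·π/180) = 9.6·1.6266 = 15.62 m
M_R = s_u·L_a·R = 56·15.62·9.6 = 8395.1 kN·m/m
M_D = W·d = 1077·3.25 = 3500.2 kN·m/m
FS = M_R / M_D = 8395.1 / 3500.2 = 2.398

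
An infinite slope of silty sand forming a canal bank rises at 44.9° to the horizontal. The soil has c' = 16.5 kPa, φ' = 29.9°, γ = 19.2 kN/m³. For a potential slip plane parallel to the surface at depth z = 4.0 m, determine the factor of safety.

For an infinite slope with a slip plane parallel to the surface (no pore pressure): FS = [c' + γz cos²β tanφ'] / [γz sinβ cosβ].
γz = 19.2·4.0 = 76.80 kN/m²
Numerator = 16.5 + 76.80·cos²44.9°·tan29.9° = 16.5 + 76.80·0.5017·0.5750 = 38.658 kPa
Denominator = 76.80·sin44.9°·cos44.9° = 76.80·0.7059·0.7083 = 38.400 kPa
FS = 38.658 / 38.400 = 1.007

FS = 1.01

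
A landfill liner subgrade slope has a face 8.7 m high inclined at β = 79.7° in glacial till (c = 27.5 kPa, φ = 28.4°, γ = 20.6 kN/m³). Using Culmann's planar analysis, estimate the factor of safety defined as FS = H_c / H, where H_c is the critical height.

H_c = (4c/γ) · sinβ cosφ / [1 − cos(β − φ)]
    = (4·27.5/20.6) · sin79.7°·cos28.4° / [1 − cos51.3°]
    = 5.340 · 0.8655 / 0.3748 = 12.33 m
FS = H_c / H = 12.33 / 8.7 = 1.417

FS = 1.42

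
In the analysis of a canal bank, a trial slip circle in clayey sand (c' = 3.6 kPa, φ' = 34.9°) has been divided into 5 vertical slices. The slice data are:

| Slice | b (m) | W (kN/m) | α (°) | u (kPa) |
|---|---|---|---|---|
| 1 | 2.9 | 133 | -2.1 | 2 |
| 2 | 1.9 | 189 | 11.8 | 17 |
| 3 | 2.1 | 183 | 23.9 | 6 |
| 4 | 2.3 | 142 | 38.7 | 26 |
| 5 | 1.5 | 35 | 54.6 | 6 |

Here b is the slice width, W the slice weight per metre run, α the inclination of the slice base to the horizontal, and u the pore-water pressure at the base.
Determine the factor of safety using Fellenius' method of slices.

FS = 1.66

Ordinary method of slices: FS = Σ[c'·Δl_i + (W_i cosα_i − u_i·Δl_i)·tanφ'] / Σ W_i sinα_i, with Δl_i = b_i / cosα_i.
Slice 1: Δl = 2.9/cos(-2.1°) = 2.902 m; N'_1 = 133·cos(-2.1°) − 2·2.902 = 127.1; c'Δl = 10.45; W sinα = -4.9
Slice 2: Δl = 1.9/cos11.8° = 1.941 m; N'_2 = 189·cos11.8° − 17·1.941 = 152.0; c'Δl = 6.99; W sinα = 38.6
Slice 3: Δl = 2.1/cos23.9° = 2.297 m; N'_3 = 183·cos23.9° − 6·2.297 = 153.5; c'Δl = 8.27; W sinα = 74.1
Slice 4: Δl = 2.3/cos38.7° = 2.947 m; N'_4 = 142·cos38.7° − 26·2.947 = 34.2; c'Δl = 10.61; W sinα = 88.8
Slice 5: Δl = 1.5/cos54.6° = 2.589 m; N'_5 = 35·cos54.6° − 6·2.589 = 4.7; c'Δl = 9.32; W sinα = 28.5
Σc'Δl = 45.6 kN/m; ΣN' = 471.6 kN/m; ΣW sinα = 225.2 kN/m
Resisting = 45.6 + 471.6·tan34.9° = 45.6 + 329.0 = 374.6 kN/m
FS = 374.6 / 225.2 = 1.663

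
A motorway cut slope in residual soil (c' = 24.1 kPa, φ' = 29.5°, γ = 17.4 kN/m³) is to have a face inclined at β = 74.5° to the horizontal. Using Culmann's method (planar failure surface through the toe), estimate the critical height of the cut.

H_c = 15.86 m

Culmann's analysis gives the critical failure plane at α_cr = (β + φ')/2 = (74.5 + 29.5)/2 = 52.0°, and the critical height
H_c = (4c'/γ) · sinβ cosφ' / [1 − cos(β − φ')]
    = (4·24.1/17.4) · sin74.5°·cos29.5° / [1 − cos(45.0°)]
    = 5.540 · 0.9636·0.8704 / [1 − 0.7071]
    = 5.540 · 0.8387 / 0.2929
    = 15.86 m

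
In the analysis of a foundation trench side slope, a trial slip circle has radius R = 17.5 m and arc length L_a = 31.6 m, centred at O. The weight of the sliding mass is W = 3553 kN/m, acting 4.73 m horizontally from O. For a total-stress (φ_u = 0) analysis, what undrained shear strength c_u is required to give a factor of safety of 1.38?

FS = c_u·L_a·R / (W·d), so c_u = FS·W·d / (L_a·R).
c_u = 1.38·3553·4.73 / (31.60·17.5) = 23191.9 / 553.00 = 41.94 kPa

c_u = 41.9 kPa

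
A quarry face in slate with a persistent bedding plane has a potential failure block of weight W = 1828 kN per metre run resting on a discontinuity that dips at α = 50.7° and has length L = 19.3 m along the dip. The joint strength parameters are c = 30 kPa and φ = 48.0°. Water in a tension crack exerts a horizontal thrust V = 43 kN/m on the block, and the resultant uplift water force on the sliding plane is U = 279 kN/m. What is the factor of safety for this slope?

FS = 1.05

Resolving the block weight along and normal to the plane and applying the Mohr–Coulomb strength on the joint:
N' = W cosα − U − V sinα = 1828·cos50.7° − 279 − 43·sin50.7° = 845.5 kN/m
Driving force T = W sinα + V cosα = 1828·sin50.7° + 43·cos50.7° = 1441.8 kN/m
Resisting force R = c·L + N'·tanφ = 30·19.3 + 845.5·tan48.0° = 579.0 + 939.1 = 1518.1 kN/m
FS = R / T = 1518.1 / 1441.8 = 1.053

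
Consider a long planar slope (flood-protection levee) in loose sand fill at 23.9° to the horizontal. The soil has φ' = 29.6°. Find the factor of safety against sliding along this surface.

FS = 1.28

For a dry cohesionless infinite slope the factor of safety is FS = tanφ' / tanβ.
FS = tan29.6° / tan23.9° = 0.5681 / 0.4431 = 1.282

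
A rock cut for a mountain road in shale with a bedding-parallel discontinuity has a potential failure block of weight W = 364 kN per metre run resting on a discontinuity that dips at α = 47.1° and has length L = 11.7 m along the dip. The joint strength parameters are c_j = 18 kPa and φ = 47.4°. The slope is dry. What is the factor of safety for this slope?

FS = 1.80

Resolving the block weight along and normal to the plane and applying the Mohr–Coulomb strength on the joint:
N' = W cosα = 364·cos47.1° = 247.8 kN/m
Driving force T = W sinα = 364·sin47.1° = 266.6 kN/m
Resisting force R = c_j·L + N'·tanφ = 18·11.7 + 247.8·tan47.4° = 210.6 + 269.5 = 480.1 kN/m
FS = R / T = 480.1 / 266.6 = 1.800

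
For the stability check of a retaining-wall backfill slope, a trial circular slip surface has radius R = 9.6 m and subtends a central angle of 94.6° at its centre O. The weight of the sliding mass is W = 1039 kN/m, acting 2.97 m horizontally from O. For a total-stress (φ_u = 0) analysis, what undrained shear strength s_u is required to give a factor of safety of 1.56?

s_u = 31.6 kPa

FS = s_u·L_a·R / (W·d), so s_u = FS·W·d / (L_a·R).
Arc length L_a = R·θ = 9.6·(94.6°·π/180) = 9.6·1.6511 = 15.85 m
s_u = 1.56·1039·2.97 / (15.85·9.6) = 4813.9 / 152.16 = 31.64 kPa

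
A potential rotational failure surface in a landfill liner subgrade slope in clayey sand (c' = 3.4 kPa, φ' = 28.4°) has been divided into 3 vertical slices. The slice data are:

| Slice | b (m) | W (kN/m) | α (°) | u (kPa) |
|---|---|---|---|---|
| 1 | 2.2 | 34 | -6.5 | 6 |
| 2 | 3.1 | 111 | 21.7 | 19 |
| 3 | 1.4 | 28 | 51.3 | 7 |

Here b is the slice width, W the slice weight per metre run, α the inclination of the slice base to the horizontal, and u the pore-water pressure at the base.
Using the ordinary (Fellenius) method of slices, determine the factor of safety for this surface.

FS = 1.02

Ordinary method of slices: FS = Σ[c'·Δl_i + (W_i cosα_i − u_i·Δl_i)·tanφ'] / Σ W_i sinα_i, with Δl_i = b_i / cosα_i.
Slice 1: Δl = 2.2/cos(-6.5°) = 2.214 m; N'_1 = 34·cos(-6.5°) − 6·2.214 = 20.5; c'Δl = 7.53; W sinα = -3.8
Slice 2: Δl = 3.1/cos21.7° = 3.336 m; N'_2 = 111·cos21.7° − 19·3.336 = 39.7; c'Δl = 11.34; W sinα = 41.0
Slice 3: Δl = 1.4/cos51.3° = 2.239 m; N'_3 = 28·cos51.3° − 7·2.239 = 1.8; c'Δl = 7.61; W sinα = 21.9
Σc'Δl = 26.5 kN/m; ΣN' = 62.1 kN/m; ΣW sinα = 59.0 kN/m
Resisting = 26.5 + 62.1·tan28.4° = 26.5 + 33.6 = 60.0 kN/m
FS = 60.0 / 59.0 = 1.017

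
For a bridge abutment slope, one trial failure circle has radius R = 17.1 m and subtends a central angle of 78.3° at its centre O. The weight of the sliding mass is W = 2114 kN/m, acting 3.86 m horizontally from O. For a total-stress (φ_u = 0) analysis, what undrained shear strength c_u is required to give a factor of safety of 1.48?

c_u = 30.2 kPa

FS = c_u·L_a·R / (W·d), so c_u = FS·W·d / (L_a·R).
Arc length L_a = R·θ = 17.1·(78.3°·π/180) = 17.1·1.3666 = 23.37 m
c_u = 1.48·2114·3.86 / (23.37·17.1) = 12076.9 / 399.61 = 30.22 kPa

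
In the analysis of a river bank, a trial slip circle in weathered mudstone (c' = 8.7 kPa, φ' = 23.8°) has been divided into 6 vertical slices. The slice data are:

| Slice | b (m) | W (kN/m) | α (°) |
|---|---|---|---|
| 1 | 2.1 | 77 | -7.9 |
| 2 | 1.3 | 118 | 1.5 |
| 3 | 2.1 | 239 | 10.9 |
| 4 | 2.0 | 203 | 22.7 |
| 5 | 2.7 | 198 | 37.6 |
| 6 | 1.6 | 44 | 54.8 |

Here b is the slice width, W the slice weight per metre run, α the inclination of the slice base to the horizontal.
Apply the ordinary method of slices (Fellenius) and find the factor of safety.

FS = 1.73

Ordinary method of slices: FS = Σ[c'·Δl_i + (W_i cosα_i)·tanφ'] / Σ W_i sinα_i, with Δl_i = b_i / cosα_i.
Slice 1: Δl = 2.1/cos(-7.9°) = 2.120 m; N'_1 = 77·cos(-7.9°) = 76.3; c'Δl = 18.45; W sinα = -10.6
Slice 2: Δl = 1.3/cos1.5° = 1.300 m; N'_2 = 118·cos1.5° = 118.0; c'Δl = 11.31; W sinα = 3.1
Slice 3: Δl = 2.1/cos10.9° = 2.139 m; N'_3 = 239·cos10.9° = 234.7; c'Δl = 18.61; W sinα = 45.2
Slice 4: Δl = 2.0/cos22.7° = 2.168 m; N'_4 = 203·cos22.7° = 187.3; c'Δl = 18.86; W sinα = 78.3
Slice 5: Δl = 2.7/cos37.6° = 3.408 m; N'_5 = 198·cos37.6° = 156.9; c'Δl = 29.65; W sinα = 120.8
Slice 6: Δl = 1.6/cos54.8° = 2.776 m; N'_6 = 44·cos54.8° = 25.4; c'Δl = 24.15; W sinα = 36.0
Σc'Δl = 121.0 kN/m; ΣN' = 798.4 kN/m; ΣW sinα = 272.8 kN/m
Resisting = 121.0 + 798.4·tan23.8° = 121.0 + 352.1 = 473.2 kN/m
FS = 473.2 / 272.8 = 1.734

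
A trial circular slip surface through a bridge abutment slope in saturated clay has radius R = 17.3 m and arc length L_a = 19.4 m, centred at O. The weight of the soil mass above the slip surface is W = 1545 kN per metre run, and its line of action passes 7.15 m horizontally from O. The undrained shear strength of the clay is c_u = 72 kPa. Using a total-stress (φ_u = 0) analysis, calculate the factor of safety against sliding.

Taking moments about the centre O, the resisting moment is provided by the undrained shear strength acting along the arc:
M_R = c_u·L_a·R = 72·19.40·17.3 = 24164.6 kN·m/m
M_D = W·d = 1545·7.15 = 11046.8 kN·m/m
FS = M_R / M_D = 24164.6 / 11046.8 = 2.187

FS = 2.19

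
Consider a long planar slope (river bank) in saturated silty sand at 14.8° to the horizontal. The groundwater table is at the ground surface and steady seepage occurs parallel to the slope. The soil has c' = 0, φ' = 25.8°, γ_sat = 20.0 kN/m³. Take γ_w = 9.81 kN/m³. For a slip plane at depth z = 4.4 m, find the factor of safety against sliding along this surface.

With seepage parallel to the slope and the water table at the surface, the effective normal stress on the slip plane uses the buoyant unit weight γ' = γ_sat − γ_w while the driving shear stress uses γ_sat:
FS = [c' + γ' z cos²β tanφ'] / [γ_sat z sinβ cosβ]
(For c' = 0 this reduces to FS = (γ'/γ_sat)·tanφ'/tanβ.)
γ' = 20.0 − 9.81 = 10.19 kN/m³
Numerator = 0.0 + 10.19·4.4·cos²14.8°·tan25.8° = 0.0 + 10.19·4.4·0.9347·0.4834 = 20.260 kPa
Denominator = 20.0·4.4·sin14.8°·cos14.8° = 20.0·4.4·0.2554·0.9668 = 21.733 kPa
FS = 20.260 / 21.733 = 0.932

FS = 0.93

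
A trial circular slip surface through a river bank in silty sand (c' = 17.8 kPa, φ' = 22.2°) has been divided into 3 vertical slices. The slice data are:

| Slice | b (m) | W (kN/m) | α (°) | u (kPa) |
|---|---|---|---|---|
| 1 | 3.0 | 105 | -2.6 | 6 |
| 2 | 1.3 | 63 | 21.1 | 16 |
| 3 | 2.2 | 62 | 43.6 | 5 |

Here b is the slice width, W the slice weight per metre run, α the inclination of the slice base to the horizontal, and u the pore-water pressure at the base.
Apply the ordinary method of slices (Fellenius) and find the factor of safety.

FS = 3.21

Ordinary method of slices: FS = Σ[c'·Δl_i + (W_i cosα_i − u_i·Δl_i)·tanφ'] / Σ W_i sinα_i, with Δl_i = b_i / cosα_i.
Slice 1: Δl = 3.0/cos(-2.6°) = 3.003 m; N'_1 = 105·cos(-2.6°) − 6·3.003 = 86.9; c'Δl = 53.46; W sinα = -4.8
Slice 2: Δl = 1.3/cos21.1° = 1.393 m; N'_2 = 63·cos21.1° − 16·1.393 = 36.5; c'Δl = 24.80; W sinα = 22.7
Slice 3: Δl = 2.2/cos43.6° = 3.038 m; N'_3 = 62·cos43.6° − 5·3.038 = 29.7; c'Δl = 54.08; W sinα = 42.8
Σc'Δl = 132.3 kN/m; ΣN' = 153.1 kN/m; ΣW sinα = 60.7 kN/m
Resisting = 132.3 + 153.1·tan22.2° = 132.3 + 62.5 = 194.8 kN/m
FS = 194.8 / 60.7 = 3.211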